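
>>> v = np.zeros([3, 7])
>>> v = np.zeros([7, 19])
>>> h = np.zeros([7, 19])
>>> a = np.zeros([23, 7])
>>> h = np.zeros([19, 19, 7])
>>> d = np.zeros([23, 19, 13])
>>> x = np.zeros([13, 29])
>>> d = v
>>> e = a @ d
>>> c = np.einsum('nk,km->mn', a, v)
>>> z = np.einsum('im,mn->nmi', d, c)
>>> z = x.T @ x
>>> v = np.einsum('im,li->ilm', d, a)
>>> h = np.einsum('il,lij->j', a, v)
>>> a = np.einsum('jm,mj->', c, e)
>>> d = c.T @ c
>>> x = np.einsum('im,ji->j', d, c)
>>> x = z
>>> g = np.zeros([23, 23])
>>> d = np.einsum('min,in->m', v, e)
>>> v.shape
(7, 23, 19)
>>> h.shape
(19,)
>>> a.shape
()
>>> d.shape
(7,)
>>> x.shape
(29, 29)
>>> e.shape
(23, 19)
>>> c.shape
(19, 23)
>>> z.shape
(29, 29)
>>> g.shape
(23, 23)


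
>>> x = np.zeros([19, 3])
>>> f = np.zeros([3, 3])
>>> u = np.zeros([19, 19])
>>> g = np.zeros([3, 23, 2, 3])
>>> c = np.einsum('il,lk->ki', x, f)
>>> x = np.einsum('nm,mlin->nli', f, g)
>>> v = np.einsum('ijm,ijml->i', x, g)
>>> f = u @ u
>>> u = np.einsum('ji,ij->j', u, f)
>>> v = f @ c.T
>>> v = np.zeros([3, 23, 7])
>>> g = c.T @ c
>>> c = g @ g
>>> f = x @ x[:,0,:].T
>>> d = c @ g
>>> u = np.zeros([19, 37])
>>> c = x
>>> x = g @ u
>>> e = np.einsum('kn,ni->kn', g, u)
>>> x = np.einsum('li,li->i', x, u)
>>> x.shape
(37,)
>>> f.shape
(3, 23, 3)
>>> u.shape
(19, 37)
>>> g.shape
(19, 19)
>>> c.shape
(3, 23, 2)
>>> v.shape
(3, 23, 7)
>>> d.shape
(19, 19)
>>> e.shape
(19, 19)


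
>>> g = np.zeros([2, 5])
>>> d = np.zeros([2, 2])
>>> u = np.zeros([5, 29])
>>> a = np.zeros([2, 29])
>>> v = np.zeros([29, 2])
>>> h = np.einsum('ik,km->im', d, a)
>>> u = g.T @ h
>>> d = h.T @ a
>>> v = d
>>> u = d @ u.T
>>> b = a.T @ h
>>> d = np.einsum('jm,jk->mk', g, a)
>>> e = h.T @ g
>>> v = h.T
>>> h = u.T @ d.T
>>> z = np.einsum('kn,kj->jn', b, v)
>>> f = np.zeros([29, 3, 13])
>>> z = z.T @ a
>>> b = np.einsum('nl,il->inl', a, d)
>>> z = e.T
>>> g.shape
(2, 5)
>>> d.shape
(5, 29)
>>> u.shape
(29, 5)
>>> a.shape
(2, 29)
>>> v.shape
(29, 2)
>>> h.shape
(5, 5)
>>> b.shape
(5, 2, 29)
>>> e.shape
(29, 5)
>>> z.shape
(5, 29)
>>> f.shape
(29, 3, 13)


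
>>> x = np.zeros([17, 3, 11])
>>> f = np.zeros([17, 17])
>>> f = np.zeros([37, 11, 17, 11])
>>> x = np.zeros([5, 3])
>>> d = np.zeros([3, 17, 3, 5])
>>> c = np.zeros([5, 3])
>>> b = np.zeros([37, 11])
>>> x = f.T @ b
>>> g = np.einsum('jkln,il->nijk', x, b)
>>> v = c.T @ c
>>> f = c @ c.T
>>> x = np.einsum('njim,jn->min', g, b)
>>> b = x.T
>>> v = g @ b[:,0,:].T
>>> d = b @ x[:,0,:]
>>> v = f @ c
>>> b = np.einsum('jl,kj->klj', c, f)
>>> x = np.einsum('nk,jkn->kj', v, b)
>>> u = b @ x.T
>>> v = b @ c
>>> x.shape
(3, 5)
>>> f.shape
(5, 5)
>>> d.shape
(11, 11, 11)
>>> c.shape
(5, 3)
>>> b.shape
(5, 3, 5)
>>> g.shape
(11, 37, 11, 17)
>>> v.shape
(5, 3, 3)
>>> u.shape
(5, 3, 3)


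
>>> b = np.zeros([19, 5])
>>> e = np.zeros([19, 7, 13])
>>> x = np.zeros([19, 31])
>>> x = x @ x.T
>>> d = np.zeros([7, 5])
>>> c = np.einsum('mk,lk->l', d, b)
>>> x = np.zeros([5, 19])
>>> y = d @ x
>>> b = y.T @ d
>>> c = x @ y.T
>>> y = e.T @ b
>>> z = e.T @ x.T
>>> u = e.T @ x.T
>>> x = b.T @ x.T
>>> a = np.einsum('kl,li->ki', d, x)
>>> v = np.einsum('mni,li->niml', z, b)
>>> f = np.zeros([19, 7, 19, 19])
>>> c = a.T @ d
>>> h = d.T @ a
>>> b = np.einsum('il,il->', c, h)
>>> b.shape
()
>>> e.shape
(19, 7, 13)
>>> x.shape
(5, 5)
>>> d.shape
(7, 5)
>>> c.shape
(5, 5)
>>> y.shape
(13, 7, 5)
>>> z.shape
(13, 7, 5)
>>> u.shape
(13, 7, 5)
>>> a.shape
(7, 5)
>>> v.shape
(7, 5, 13, 19)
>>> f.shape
(19, 7, 19, 19)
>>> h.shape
(5, 5)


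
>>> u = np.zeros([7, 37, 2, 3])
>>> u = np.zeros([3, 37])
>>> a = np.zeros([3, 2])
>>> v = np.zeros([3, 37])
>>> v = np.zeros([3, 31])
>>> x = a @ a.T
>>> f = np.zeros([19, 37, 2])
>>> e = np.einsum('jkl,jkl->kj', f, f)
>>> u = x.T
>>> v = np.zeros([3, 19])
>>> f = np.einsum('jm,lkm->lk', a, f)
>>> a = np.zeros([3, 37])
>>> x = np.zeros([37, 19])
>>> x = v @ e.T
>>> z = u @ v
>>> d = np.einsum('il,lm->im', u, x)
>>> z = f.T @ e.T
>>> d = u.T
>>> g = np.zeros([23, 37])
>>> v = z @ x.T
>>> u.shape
(3, 3)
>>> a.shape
(3, 37)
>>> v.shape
(37, 3)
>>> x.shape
(3, 37)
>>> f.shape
(19, 37)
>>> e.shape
(37, 19)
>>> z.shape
(37, 37)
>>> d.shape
(3, 3)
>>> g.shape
(23, 37)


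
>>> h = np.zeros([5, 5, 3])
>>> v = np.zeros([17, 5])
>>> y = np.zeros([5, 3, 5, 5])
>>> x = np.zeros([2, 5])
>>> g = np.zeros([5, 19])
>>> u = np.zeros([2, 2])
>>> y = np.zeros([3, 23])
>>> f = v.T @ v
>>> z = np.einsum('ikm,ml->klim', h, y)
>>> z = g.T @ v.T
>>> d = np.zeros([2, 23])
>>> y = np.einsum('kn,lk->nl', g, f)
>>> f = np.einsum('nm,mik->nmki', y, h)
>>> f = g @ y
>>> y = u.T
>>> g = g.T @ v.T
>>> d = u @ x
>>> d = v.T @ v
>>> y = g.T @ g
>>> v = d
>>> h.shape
(5, 5, 3)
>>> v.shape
(5, 5)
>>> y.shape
(17, 17)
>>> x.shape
(2, 5)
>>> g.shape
(19, 17)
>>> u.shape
(2, 2)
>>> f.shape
(5, 5)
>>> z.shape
(19, 17)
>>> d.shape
(5, 5)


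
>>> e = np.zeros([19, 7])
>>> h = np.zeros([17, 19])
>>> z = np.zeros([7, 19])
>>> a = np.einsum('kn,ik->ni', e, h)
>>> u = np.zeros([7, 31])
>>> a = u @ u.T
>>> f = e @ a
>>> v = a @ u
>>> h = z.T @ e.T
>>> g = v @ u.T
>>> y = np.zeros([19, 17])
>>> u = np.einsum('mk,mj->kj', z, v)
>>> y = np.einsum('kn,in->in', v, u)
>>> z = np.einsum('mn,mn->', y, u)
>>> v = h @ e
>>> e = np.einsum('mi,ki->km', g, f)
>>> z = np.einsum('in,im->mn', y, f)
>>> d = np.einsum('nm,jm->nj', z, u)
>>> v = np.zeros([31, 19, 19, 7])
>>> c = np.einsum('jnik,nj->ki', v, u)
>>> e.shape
(19, 7)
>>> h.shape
(19, 19)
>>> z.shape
(7, 31)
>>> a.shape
(7, 7)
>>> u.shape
(19, 31)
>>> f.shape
(19, 7)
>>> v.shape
(31, 19, 19, 7)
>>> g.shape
(7, 7)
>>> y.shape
(19, 31)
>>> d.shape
(7, 19)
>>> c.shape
(7, 19)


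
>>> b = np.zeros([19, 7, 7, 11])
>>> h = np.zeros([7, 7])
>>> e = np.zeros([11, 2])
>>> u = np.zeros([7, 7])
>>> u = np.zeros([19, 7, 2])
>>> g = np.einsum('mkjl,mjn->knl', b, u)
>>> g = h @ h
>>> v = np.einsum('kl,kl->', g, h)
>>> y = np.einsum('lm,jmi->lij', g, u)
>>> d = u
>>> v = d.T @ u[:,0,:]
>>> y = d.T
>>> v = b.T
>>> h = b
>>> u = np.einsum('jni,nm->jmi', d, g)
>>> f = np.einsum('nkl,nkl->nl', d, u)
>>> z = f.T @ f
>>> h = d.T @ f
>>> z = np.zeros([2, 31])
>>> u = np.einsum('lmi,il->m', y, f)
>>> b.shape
(19, 7, 7, 11)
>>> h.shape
(2, 7, 2)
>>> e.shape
(11, 2)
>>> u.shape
(7,)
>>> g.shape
(7, 7)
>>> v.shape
(11, 7, 7, 19)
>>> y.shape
(2, 7, 19)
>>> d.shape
(19, 7, 2)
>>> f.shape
(19, 2)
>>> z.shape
(2, 31)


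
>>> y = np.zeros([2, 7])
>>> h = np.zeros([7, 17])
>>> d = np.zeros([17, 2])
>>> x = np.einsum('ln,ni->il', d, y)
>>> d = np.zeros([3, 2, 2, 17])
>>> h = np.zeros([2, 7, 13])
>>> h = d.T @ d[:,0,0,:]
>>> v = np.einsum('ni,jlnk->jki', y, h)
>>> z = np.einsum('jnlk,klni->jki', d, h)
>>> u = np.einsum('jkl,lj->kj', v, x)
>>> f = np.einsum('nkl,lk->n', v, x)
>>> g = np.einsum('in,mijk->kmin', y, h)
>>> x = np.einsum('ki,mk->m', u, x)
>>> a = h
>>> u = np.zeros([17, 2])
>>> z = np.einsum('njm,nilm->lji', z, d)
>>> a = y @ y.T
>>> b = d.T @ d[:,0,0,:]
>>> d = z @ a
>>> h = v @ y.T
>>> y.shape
(2, 7)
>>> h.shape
(17, 17, 2)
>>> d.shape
(2, 17, 2)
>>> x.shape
(7,)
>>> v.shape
(17, 17, 7)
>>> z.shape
(2, 17, 2)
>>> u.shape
(17, 2)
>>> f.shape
(17,)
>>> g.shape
(17, 17, 2, 7)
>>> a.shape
(2, 2)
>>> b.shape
(17, 2, 2, 17)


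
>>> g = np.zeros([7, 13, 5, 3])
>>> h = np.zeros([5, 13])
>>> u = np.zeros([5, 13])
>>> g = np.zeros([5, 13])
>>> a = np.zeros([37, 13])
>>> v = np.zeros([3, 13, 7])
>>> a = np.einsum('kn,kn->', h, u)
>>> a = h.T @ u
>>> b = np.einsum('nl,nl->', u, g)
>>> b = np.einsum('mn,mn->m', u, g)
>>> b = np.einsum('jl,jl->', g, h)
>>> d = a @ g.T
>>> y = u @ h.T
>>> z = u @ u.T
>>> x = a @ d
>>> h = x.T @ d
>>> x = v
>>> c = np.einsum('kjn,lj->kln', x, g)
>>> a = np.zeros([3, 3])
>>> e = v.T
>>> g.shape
(5, 13)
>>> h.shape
(5, 5)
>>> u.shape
(5, 13)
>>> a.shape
(3, 3)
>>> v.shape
(3, 13, 7)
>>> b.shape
()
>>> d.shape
(13, 5)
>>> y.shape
(5, 5)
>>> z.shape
(5, 5)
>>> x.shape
(3, 13, 7)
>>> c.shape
(3, 5, 7)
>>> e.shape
(7, 13, 3)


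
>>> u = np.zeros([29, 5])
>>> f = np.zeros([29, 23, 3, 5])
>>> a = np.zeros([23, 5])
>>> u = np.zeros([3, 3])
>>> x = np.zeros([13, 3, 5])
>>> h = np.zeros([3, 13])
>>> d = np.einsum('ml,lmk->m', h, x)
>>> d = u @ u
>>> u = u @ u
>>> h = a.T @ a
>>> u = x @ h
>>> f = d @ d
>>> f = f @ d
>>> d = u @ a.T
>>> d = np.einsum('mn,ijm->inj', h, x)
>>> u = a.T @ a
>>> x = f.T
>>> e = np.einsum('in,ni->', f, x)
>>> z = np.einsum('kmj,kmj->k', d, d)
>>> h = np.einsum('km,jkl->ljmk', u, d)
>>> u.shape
(5, 5)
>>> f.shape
(3, 3)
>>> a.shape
(23, 5)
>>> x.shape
(3, 3)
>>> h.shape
(3, 13, 5, 5)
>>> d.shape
(13, 5, 3)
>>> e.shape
()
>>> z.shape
(13,)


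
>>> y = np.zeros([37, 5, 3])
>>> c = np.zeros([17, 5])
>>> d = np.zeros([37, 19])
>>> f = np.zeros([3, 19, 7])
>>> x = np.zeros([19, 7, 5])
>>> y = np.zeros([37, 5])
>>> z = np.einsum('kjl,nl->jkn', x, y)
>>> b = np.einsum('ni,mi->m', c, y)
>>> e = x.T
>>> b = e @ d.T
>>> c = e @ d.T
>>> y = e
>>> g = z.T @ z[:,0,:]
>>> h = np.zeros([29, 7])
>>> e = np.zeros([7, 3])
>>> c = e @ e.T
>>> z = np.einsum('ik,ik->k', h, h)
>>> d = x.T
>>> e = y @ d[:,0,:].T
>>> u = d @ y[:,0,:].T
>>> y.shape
(5, 7, 19)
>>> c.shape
(7, 7)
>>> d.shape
(5, 7, 19)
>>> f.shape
(3, 19, 7)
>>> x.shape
(19, 7, 5)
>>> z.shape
(7,)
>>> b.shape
(5, 7, 37)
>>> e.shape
(5, 7, 5)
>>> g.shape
(37, 19, 37)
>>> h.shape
(29, 7)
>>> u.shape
(5, 7, 5)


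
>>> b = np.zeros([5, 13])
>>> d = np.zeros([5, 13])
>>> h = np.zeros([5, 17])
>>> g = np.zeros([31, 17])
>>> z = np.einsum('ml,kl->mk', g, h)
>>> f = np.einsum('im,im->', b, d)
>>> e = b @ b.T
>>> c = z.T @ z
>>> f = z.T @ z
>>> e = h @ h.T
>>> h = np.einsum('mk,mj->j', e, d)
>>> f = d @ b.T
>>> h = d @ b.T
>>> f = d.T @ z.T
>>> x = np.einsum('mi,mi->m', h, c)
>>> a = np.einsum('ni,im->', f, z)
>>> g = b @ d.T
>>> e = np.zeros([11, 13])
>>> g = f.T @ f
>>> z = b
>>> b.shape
(5, 13)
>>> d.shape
(5, 13)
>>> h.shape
(5, 5)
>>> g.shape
(31, 31)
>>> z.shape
(5, 13)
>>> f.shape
(13, 31)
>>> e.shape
(11, 13)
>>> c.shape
(5, 5)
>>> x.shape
(5,)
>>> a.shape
()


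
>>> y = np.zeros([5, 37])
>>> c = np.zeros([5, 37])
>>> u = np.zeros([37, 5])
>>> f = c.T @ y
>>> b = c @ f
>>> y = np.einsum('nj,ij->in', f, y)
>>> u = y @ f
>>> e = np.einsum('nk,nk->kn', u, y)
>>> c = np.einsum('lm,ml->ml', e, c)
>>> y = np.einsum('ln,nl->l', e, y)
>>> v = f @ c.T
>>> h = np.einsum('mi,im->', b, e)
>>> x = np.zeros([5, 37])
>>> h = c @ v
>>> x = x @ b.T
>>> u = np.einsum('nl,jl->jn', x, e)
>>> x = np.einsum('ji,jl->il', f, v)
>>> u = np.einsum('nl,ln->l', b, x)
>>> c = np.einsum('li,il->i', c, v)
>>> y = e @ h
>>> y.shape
(37, 5)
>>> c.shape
(37,)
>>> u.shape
(37,)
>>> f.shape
(37, 37)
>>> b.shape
(5, 37)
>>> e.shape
(37, 5)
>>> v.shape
(37, 5)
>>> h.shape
(5, 5)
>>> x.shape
(37, 5)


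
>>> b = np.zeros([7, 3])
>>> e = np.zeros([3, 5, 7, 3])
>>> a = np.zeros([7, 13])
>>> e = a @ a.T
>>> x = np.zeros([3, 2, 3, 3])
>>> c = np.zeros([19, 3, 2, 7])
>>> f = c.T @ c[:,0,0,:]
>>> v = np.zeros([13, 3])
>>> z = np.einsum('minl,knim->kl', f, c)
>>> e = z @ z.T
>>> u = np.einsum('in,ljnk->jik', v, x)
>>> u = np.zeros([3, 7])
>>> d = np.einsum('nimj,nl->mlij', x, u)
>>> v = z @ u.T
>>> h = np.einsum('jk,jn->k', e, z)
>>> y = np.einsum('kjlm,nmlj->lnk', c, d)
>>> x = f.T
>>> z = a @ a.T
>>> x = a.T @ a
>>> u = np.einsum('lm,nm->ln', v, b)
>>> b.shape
(7, 3)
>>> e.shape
(19, 19)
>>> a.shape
(7, 13)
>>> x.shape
(13, 13)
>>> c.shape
(19, 3, 2, 7)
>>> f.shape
(7, 2, 3, 7)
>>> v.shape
(19, 3)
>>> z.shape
(7, 7)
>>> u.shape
(19, 7)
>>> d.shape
(3, 7, 2, 3)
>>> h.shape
(19,)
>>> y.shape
(2, 3, 19)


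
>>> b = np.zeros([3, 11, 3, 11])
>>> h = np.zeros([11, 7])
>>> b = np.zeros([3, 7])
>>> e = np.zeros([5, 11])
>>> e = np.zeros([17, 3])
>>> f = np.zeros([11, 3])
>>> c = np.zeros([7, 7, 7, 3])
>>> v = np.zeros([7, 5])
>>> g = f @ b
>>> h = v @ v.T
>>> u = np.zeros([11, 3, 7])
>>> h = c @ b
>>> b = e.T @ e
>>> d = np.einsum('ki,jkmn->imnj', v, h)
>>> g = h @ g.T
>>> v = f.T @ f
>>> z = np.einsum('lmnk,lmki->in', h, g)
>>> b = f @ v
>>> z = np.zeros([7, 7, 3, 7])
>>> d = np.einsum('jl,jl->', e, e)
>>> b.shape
(11, 3)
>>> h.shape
(7, 7, 7, 7)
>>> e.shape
(17, 3)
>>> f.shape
(11, 3)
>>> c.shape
(7, 7, 7, 3)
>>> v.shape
(3, 3)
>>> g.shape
(7, 7, 7, 11)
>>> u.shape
(11, 3, 7)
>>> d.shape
()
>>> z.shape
(7, 7, 3, 7)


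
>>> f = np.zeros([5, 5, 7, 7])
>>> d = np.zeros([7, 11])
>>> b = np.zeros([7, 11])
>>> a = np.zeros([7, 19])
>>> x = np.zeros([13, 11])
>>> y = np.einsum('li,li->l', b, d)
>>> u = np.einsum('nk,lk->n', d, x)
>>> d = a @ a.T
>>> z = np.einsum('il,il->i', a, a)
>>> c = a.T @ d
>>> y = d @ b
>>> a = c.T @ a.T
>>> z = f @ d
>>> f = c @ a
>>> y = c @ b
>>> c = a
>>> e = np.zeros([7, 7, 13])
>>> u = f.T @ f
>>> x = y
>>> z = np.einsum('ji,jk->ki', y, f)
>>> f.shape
(19, 7)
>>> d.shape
(7, 7)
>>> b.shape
(7, 11)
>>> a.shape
(7, 7)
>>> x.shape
(19, 11)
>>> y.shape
(19, 11)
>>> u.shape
(7, 7)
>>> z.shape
(7, 11)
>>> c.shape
(7, 7)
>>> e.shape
(7, 7, 13)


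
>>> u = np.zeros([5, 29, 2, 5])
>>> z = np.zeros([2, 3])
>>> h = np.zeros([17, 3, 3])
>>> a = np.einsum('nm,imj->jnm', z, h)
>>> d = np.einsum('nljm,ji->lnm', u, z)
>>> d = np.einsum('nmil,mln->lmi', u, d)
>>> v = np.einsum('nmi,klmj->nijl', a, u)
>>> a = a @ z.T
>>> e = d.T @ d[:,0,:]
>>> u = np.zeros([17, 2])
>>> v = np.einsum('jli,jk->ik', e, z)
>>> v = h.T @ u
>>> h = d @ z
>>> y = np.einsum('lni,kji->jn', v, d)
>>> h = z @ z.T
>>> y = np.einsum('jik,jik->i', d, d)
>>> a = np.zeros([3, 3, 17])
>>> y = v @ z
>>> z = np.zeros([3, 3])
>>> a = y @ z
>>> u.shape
(17, 2)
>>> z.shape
(3, 3)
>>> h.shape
(2, 2)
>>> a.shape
(3, 3, 3)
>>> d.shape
(5, 29, 2)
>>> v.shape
(3, 3, 2)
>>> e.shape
(2, 29, 2)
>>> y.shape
(3, 3, 3)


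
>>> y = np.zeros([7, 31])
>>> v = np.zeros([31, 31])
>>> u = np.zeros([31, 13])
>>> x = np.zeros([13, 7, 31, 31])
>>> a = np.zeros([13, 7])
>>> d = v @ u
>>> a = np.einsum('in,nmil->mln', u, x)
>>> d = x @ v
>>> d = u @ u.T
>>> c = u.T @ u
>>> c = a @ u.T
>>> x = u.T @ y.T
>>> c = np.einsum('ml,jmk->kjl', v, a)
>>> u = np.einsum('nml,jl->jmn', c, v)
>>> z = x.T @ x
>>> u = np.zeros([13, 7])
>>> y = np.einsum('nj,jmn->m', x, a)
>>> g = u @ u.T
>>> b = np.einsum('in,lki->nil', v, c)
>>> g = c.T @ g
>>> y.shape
(31,)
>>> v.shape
(31, 31)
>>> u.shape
(13, 7)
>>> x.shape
(13, 7)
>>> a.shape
(7, 31, 13)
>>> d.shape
(31, 31)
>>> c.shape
(13, 7, 31)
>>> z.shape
(7, 7)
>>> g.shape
(31, 7, 13)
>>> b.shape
(31, 31, 13)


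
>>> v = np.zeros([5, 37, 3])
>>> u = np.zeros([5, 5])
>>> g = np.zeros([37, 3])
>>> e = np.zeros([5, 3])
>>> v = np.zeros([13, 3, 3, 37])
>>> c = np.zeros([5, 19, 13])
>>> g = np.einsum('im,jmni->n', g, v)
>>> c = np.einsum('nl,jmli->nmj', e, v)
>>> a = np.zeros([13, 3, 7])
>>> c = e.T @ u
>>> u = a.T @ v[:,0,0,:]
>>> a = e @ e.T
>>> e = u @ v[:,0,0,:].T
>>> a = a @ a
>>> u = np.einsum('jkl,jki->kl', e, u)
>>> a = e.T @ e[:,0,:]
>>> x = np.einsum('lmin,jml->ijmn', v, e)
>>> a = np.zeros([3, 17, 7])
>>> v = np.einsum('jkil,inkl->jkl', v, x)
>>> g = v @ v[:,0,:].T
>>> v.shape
(13, 3, 37)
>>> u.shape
(3, 13)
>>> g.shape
(13, 3, 13)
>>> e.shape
(7, 3, 13)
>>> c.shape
(3, 5)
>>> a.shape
(3, 17, 7)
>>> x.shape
(3, 7, 3, 37)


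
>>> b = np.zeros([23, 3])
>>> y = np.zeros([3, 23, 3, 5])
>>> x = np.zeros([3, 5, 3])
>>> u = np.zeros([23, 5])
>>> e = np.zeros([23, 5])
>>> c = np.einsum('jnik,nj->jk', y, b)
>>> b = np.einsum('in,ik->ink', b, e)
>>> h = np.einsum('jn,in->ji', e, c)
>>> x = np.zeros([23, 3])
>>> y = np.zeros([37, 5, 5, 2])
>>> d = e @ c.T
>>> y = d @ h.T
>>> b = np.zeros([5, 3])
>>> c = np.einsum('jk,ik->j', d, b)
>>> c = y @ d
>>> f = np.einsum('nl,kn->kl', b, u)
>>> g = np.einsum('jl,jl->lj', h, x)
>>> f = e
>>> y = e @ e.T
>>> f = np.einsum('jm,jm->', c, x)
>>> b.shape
(5, 3)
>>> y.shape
(23, 23)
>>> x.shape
(23, 3)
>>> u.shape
(23, 5)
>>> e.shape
(23, 5)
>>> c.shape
(23, 3)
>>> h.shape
(23, 3)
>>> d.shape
(23, 3)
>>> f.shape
()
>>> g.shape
(3, 23)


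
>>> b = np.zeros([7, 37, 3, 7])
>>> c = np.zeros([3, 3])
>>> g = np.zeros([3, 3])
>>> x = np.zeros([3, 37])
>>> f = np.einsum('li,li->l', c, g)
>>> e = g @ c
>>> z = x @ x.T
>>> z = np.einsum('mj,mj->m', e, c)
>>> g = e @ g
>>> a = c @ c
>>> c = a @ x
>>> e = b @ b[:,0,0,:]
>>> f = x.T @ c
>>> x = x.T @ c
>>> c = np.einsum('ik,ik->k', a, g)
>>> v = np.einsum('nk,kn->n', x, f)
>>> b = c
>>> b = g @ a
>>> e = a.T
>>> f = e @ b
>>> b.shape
(3, 3)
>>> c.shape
(3,)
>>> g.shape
(3, 3)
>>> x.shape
(37, 37)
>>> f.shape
(3, 3)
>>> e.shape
(3, 3)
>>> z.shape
(3,)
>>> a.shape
(3, 3)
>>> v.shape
(37,)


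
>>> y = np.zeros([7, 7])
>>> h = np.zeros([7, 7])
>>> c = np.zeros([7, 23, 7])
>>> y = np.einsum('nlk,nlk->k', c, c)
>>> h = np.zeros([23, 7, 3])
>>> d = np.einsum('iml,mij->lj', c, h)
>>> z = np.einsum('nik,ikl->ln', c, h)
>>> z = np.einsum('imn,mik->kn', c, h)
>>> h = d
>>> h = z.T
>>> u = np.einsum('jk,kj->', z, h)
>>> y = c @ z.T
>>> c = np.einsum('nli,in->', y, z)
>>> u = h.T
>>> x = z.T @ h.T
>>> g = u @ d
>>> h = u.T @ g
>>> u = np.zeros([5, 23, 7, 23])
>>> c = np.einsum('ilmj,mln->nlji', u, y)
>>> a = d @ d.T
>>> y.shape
(7, 23, 3)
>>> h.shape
(7, 3)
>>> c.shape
(3, 23, 23, 5)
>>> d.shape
(7, 3)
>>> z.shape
(3, 7)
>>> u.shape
(5, 23, 7, 23)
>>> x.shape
(7, 7)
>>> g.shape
(3, 3)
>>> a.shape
(7, 7)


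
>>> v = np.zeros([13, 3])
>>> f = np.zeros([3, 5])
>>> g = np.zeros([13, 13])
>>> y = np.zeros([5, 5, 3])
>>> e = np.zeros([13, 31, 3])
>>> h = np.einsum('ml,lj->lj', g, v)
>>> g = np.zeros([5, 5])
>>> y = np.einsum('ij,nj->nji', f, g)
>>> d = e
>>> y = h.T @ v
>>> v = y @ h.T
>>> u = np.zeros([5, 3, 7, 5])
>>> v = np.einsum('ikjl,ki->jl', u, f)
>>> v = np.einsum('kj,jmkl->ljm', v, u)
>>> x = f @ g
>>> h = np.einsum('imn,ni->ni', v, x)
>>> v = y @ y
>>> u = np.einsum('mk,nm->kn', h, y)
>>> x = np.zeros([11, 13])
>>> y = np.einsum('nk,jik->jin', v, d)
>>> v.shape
(3, 3)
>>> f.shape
(3, 5)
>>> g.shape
(5, 5)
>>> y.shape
(13, 31, 3)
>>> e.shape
(13, 31, 3)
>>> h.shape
(3, 5)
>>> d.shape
(13, 31, 3)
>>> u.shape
(5, 3)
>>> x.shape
(11, 13)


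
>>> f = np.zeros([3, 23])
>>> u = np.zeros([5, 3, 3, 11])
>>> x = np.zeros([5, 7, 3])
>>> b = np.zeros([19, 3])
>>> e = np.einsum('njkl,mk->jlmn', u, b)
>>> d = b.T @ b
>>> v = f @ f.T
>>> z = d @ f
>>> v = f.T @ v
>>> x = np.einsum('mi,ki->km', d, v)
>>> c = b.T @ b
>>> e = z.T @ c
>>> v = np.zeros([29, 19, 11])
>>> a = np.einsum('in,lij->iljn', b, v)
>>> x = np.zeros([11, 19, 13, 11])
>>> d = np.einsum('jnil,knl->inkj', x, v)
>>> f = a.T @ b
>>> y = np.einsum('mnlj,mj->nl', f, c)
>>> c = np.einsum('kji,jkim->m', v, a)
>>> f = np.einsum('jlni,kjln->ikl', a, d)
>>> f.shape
(3, 13, 29)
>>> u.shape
(5, 3, 3, 11)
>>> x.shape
(11, 19, 13, 11)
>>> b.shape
(19, 3)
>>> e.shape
(23, 3)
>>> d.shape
(13, 19, 29, 11)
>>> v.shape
(29, 19, 11)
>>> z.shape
(3, 23)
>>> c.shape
(3,)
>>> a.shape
(19, 29, 11, 3)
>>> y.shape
(11, 29)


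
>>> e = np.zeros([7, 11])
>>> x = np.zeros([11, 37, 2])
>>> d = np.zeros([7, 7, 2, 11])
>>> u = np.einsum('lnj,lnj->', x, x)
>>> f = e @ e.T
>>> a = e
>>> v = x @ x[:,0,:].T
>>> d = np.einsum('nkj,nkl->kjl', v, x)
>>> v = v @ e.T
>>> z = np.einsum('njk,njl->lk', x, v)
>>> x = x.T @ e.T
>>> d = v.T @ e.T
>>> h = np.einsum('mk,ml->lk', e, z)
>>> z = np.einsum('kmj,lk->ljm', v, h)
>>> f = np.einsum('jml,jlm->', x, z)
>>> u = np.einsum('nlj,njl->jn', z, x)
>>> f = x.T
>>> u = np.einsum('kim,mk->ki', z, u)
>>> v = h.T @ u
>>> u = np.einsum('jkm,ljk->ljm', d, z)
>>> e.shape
(7, 11)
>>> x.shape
(2, 37, 7)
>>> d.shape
(7, 37, 7)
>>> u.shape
(2, 7, 7)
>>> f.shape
(7, 37, 2)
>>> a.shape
(7, 11)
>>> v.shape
(11, 7)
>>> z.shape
(2, 7, 37)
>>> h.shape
(2, 11)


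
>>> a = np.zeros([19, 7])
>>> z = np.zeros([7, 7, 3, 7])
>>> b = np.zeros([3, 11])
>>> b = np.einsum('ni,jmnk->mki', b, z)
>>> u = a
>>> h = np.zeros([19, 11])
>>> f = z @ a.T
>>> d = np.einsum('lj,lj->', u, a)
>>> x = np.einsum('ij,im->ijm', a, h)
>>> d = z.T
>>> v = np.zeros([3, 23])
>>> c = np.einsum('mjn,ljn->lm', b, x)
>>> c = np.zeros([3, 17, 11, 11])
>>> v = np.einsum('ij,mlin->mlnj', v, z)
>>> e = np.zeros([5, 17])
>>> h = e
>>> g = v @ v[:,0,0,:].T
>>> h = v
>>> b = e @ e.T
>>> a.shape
(19, 7)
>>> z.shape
(7, 7, 3, 7)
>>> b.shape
(5, 5)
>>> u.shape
(19, 7)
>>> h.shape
(7, 7, 7, 23)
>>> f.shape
(7, 7, 3, 19)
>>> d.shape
(7, 3, 7, 7)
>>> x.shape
(19, 7, 11)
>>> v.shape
(7, 7, 7, 23)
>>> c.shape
(3, 17, 11, 11)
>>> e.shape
(5, 17)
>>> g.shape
(7, 7, 7, 7)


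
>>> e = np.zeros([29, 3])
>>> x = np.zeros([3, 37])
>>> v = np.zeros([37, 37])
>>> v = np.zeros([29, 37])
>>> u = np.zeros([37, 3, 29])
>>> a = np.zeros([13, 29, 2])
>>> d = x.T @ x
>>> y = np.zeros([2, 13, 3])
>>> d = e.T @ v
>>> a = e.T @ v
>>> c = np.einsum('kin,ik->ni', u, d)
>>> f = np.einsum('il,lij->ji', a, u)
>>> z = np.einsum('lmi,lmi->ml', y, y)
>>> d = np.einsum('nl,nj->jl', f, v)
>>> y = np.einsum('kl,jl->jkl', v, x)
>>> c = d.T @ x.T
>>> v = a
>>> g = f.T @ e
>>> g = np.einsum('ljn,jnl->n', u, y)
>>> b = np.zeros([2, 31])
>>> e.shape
(29, 3)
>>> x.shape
(3, 37)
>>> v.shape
(3, 37)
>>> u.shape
(37, 3, 29)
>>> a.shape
(3, 37)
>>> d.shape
(37, 3)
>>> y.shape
(3, 29, 37)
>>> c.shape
(3, 3)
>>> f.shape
(29, 3)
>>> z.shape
(13, 2)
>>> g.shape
(29,)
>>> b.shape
(2, 31)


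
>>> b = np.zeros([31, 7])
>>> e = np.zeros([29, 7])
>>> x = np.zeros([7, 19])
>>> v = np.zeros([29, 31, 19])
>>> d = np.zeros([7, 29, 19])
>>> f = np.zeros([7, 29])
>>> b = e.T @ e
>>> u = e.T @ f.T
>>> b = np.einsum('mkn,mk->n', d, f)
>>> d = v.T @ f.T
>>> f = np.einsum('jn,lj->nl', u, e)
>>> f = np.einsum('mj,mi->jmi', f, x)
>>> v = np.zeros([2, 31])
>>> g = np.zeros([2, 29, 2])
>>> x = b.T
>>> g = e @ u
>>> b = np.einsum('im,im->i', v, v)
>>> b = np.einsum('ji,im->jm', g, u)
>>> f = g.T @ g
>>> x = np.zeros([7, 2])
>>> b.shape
(29, 7)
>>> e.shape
(29, 7)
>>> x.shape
(7, 2)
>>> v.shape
(2, 31)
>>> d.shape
(19, 31, 7)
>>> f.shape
(7, 7)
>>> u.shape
(7, 7)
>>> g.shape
(29, 7)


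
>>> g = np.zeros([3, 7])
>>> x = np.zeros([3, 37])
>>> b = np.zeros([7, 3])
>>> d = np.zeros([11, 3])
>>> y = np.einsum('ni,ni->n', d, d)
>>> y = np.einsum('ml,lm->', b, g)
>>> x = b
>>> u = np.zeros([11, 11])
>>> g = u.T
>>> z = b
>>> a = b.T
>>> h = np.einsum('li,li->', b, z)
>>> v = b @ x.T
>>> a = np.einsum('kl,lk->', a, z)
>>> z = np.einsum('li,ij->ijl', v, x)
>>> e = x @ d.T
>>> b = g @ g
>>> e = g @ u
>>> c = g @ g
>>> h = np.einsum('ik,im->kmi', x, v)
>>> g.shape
(11, 11)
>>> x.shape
(7, 3)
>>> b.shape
(11, 11)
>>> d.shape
(11, 3)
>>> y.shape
()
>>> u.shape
(11, 11)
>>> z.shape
(7, 3, 7)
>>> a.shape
()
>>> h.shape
(3, 7, 7)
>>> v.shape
(7, 7)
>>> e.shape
(11, 11)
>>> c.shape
(11, 11)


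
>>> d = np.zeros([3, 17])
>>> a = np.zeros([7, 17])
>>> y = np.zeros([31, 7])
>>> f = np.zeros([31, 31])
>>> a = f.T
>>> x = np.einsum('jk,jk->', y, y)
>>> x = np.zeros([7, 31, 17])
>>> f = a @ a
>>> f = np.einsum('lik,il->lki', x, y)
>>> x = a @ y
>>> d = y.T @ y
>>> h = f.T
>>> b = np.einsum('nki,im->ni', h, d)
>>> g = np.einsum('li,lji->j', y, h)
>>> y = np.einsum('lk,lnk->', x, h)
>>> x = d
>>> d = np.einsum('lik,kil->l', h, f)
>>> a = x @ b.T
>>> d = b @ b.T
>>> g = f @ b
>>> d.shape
(31, 31)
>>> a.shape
(7, 31)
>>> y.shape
()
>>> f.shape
(7, 17, 31)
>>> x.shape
(7, 7)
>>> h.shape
(31, 17, 7)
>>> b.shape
(31, 7)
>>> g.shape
(7, 17, 7)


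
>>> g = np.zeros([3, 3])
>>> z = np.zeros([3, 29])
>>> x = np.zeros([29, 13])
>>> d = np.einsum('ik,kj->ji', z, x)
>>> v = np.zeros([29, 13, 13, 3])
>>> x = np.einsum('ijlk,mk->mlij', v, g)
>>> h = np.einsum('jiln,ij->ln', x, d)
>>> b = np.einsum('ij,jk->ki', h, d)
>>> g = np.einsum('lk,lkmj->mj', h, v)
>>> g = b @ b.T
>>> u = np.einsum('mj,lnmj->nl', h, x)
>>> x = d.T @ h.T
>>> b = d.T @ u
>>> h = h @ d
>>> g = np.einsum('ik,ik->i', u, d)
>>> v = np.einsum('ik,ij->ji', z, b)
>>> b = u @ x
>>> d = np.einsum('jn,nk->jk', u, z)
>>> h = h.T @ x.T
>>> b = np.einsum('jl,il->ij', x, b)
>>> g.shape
(13,)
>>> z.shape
(3, 29)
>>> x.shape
(3, 29)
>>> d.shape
(13, 29)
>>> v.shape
(3, 3)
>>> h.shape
(3, 3)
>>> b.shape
(13, 3)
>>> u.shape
(13, 3)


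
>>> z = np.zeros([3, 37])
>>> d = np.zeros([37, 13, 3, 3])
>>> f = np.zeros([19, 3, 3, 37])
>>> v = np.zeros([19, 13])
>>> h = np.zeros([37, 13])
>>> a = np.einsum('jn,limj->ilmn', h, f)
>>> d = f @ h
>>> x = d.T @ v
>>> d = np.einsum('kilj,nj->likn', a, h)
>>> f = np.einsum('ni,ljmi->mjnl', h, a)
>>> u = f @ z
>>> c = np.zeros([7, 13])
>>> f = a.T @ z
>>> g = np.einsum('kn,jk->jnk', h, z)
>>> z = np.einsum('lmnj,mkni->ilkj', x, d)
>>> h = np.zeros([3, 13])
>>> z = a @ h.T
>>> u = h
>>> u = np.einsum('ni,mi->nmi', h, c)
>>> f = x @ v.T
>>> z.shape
(3, 19, 3, 3)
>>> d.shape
(3, 19, 3, 37)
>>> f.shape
(13, 3, 3, 19)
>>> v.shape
(19, 13)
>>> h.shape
(3, 13)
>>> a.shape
(3, 19, 3, 13)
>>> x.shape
(13, 3, 3, 13)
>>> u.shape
(3, 7, 13)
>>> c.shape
(7, 13)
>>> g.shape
(3, 13, 37)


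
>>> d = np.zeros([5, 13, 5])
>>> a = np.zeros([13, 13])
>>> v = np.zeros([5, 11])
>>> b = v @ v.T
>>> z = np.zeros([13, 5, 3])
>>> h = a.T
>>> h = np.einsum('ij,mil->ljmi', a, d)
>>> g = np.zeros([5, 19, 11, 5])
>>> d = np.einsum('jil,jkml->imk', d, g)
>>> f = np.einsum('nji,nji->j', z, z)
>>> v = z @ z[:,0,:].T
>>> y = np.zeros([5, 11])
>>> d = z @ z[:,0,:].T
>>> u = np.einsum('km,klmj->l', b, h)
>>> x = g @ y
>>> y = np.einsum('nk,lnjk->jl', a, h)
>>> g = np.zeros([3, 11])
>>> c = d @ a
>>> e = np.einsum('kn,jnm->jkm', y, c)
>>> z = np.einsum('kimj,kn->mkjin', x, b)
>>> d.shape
(13, 5, 13)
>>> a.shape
(13, 13)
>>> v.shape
(13, 5, 13)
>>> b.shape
(5, 5)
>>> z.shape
(11, 5, 11, 19, 5)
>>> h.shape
(5, 13, 5, 13)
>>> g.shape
(3, 11)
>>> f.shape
(5,)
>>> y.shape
(5, 5)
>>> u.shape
(13,)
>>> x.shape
(5, 19, 11, 11)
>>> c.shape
(13, 5, 13)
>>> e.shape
(13, 5, 13)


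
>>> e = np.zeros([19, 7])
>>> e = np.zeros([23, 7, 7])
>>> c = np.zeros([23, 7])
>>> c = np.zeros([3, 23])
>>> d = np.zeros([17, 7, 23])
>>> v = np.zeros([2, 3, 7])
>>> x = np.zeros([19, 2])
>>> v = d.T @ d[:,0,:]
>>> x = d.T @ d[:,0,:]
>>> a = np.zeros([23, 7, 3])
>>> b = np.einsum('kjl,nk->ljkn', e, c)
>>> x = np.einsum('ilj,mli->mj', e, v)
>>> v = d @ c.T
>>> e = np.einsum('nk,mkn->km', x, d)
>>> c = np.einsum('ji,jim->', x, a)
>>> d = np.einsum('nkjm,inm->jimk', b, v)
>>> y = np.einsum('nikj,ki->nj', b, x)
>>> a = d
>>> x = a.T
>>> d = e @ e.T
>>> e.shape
(7, 17)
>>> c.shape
()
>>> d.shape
(7, 7)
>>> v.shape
(17, 7, 3)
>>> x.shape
(7, 3, 17, 23)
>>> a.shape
(23, 17, 3, 7)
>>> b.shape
(7, 7, 23, 3)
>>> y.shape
(7, 3)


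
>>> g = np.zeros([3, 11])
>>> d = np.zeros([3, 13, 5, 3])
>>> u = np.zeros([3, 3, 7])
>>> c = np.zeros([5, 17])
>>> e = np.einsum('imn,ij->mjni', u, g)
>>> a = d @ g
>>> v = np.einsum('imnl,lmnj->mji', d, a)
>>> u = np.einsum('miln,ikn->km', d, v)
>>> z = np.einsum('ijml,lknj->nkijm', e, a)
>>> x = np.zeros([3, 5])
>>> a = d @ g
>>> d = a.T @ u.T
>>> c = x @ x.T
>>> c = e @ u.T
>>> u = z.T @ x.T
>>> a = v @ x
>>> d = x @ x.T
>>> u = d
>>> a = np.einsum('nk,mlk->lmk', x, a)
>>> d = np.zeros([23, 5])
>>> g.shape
(3, 11)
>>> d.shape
(23, 5)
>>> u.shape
(3, 3)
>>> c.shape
(3, 11, 7, 11)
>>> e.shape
(3, 11, 7, 3)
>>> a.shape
(11, 13, 5)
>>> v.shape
(13, 11, 3)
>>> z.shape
(5, 13, 3, 11, 7)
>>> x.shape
(3, 5)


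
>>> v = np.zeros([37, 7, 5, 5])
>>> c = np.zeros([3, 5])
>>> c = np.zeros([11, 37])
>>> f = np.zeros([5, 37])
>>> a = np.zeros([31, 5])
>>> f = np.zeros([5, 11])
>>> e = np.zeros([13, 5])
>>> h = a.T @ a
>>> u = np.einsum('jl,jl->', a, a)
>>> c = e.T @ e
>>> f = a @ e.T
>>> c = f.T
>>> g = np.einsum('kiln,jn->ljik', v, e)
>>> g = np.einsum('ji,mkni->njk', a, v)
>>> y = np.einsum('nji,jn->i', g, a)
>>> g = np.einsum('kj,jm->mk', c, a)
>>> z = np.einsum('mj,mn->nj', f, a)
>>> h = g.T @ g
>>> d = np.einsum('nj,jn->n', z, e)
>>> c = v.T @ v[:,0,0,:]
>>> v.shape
(37, 7, 5, 5)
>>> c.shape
(5, 5, 7, 5)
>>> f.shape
(31, 13)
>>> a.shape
(31, 5)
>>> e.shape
(13, 5)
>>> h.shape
(13, 13)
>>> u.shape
()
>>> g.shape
(5, 13)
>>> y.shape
(7,)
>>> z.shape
(5, 13)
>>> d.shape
(5,)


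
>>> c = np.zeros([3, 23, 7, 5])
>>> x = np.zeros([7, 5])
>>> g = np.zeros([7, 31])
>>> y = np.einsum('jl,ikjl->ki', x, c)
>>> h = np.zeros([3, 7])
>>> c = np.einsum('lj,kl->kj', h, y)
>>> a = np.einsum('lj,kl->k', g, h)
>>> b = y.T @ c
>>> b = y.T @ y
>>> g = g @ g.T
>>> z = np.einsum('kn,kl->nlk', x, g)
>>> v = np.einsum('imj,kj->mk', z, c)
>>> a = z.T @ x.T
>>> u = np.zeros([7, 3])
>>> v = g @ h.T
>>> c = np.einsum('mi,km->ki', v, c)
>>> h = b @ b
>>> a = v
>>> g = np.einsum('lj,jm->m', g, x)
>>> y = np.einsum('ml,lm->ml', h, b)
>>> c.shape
(23, 3)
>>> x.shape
(7, 5)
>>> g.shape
(5,)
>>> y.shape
(3, 3)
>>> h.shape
(3, 3)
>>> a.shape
(7, 3)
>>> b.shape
(3, 3)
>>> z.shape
(5, 7, 7)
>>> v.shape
(7, 3)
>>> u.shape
(7, 3)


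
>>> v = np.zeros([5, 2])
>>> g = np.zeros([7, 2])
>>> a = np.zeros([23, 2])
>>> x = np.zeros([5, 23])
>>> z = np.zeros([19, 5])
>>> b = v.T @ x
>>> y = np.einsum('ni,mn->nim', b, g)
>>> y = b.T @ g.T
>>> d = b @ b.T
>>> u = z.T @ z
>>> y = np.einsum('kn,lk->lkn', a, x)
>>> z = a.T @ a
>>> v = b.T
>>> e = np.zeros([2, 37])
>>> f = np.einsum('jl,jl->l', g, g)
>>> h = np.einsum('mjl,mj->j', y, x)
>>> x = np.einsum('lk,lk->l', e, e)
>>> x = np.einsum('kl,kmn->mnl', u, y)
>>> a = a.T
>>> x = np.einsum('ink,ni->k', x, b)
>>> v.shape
(23, 2)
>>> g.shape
(7, 2)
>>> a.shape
(2, 23)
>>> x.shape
(5,)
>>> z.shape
(2, 2)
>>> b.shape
(2, 23)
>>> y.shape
(5, 23, 2)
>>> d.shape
(2, 2)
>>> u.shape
(5, 5)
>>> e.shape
(2, 37)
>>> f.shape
(2,)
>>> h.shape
(23,)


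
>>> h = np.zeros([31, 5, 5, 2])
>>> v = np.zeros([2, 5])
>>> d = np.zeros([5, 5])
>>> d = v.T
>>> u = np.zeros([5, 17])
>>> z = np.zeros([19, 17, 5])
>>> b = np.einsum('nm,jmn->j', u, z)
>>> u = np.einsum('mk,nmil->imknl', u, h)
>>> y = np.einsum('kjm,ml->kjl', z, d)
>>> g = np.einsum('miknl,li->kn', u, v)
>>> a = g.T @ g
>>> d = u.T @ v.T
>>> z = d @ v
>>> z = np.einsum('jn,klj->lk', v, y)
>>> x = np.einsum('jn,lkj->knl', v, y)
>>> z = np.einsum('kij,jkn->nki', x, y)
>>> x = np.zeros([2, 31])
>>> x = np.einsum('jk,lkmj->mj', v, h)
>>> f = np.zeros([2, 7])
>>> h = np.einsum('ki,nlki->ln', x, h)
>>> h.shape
(5, 31)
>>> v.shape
(2, 5)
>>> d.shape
(2, 31, 17, 5, 2)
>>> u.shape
(5, 5, 17, 31, 2)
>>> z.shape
(2, 17, 5)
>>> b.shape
(19,)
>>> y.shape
(19, 17, 2)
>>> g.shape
(17, 31)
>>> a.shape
(31, 31)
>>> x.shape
(5, 2)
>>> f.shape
(2, 7)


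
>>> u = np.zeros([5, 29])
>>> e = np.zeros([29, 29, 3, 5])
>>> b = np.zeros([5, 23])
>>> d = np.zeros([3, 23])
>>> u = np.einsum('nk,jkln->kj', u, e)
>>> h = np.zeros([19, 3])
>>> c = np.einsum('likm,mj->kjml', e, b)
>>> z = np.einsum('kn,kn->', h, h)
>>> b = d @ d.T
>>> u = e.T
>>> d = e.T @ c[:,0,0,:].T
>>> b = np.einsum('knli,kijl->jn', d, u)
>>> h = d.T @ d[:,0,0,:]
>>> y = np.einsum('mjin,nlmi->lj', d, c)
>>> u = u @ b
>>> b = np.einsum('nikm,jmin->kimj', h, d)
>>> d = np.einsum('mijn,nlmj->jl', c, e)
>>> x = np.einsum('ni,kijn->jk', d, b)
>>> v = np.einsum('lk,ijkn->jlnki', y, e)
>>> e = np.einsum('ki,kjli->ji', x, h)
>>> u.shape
(5, 3, 29, 3)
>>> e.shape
(29, 3)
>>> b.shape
(3, 29, 3, 5)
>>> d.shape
(5, 29)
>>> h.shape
(3, 29, 3, 3)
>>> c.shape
(3, 23, 5, 29)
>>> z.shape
()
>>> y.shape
(23, 3)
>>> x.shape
(3, 3)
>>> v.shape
(29, 23, 5, 3, 29)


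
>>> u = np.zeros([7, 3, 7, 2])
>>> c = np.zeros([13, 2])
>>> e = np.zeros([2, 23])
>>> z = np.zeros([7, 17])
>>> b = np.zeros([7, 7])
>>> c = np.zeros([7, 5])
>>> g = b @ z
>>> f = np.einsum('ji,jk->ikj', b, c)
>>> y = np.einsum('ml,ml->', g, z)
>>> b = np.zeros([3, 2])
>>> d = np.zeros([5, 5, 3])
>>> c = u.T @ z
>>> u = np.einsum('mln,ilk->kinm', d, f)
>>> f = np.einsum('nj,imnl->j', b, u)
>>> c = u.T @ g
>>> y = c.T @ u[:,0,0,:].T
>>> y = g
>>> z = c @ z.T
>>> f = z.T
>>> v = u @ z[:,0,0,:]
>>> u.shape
(7, 7, 3, 5)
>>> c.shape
(5, 3, 7, 17)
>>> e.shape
(2, 23)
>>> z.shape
(5, 3, 7, 7)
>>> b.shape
(3, 2)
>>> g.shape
(7, 17)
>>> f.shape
(7, 7, 3, 5)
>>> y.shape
(7, 17)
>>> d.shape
(5, 5, 3)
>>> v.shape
(7, 7, 3, 7)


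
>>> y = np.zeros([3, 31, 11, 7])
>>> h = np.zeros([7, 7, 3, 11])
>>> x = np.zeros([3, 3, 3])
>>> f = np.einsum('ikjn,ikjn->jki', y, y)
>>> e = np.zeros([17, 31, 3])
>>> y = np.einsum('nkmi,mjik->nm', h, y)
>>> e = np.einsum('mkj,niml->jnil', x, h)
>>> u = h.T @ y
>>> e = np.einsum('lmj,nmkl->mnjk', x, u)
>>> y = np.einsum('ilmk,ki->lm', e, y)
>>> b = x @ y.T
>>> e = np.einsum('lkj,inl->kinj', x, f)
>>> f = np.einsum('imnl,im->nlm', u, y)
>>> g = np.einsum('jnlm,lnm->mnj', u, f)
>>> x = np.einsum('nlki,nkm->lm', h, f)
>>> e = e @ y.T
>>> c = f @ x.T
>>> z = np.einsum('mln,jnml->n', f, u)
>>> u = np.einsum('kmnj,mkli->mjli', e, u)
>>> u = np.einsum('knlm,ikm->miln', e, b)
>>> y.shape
(11, 3)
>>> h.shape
(7, 7, 3, 11)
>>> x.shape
(7, 3)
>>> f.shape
(7, 3, 3)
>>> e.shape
(3, 11, 31, 11)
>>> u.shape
(11, 3, 31, 11)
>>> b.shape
(3, 3, 11)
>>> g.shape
(3, 3, 11)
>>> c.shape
(7, 3, 7)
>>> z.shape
(3,)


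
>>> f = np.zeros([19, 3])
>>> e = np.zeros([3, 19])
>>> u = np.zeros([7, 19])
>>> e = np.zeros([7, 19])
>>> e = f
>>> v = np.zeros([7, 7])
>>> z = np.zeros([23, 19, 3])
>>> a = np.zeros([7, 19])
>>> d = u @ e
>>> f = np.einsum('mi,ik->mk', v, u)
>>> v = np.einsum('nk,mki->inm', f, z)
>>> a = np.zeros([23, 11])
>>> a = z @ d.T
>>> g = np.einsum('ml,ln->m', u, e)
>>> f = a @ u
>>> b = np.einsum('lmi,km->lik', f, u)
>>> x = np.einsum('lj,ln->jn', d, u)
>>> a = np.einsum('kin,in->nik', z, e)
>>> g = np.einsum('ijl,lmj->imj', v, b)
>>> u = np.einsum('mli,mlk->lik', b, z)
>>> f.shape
(23, 19, 19)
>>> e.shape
(19, 3)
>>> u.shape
(19, 7, 3)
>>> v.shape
(3, 7, 23)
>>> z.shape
(23, 19, 3)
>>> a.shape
(3, 19, 23)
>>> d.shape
(7, 3)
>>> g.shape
(3, 19, 7)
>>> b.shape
(23, 19, 7)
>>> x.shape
(3, 19)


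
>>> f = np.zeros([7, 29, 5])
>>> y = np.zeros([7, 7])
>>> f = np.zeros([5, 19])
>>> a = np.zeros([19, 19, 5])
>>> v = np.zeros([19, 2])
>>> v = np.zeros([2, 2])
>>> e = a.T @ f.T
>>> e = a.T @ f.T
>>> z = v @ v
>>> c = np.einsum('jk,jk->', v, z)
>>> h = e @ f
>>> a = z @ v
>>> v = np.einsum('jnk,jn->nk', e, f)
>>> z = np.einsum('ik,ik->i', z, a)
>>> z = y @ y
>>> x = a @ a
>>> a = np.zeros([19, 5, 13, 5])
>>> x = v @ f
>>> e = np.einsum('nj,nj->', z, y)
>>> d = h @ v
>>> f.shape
(5, 19)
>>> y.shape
(7, 7)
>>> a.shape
(19, 5, 13, 5)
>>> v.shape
(19, 5)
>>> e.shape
()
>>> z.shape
(7, 7)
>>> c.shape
()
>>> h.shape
(5, 19, 19)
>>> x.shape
(19, 19)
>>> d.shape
(5, 19, 5)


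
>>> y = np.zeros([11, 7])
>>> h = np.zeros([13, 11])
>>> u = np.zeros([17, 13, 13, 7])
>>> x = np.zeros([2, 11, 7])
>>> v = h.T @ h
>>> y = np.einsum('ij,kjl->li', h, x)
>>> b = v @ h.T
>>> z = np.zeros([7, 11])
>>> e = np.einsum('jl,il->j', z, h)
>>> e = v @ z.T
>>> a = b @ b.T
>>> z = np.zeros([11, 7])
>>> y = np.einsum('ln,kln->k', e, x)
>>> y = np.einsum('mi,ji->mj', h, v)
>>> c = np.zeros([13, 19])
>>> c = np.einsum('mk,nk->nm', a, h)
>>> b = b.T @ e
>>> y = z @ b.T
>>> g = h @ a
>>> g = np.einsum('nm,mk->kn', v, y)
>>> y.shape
(11, 13)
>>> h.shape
(13, 11)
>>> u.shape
(17, 13, 13, 7)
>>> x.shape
(2, 11, 7)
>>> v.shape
(11, 11)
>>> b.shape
(13, 7)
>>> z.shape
(11, 7)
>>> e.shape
(11, 7)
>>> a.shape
(11, 11)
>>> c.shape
(13, 11)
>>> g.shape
(13, 11)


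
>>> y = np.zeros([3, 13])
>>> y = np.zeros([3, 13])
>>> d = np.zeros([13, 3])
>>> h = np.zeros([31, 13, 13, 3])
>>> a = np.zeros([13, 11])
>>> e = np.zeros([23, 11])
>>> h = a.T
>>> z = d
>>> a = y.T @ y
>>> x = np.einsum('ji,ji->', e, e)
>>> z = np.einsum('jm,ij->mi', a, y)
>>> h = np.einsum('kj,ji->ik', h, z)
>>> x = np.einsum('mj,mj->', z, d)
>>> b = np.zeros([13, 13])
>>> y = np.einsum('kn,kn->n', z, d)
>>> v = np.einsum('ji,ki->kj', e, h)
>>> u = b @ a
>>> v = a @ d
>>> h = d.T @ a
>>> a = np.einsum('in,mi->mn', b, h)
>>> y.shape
(3,)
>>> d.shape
(13, 3)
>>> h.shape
(3, 13)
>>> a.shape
(3, 13)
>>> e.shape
(23, 11)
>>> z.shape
(13, 3)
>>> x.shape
()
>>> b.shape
(13, 13)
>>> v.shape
(13, 3)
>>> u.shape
(13, 13)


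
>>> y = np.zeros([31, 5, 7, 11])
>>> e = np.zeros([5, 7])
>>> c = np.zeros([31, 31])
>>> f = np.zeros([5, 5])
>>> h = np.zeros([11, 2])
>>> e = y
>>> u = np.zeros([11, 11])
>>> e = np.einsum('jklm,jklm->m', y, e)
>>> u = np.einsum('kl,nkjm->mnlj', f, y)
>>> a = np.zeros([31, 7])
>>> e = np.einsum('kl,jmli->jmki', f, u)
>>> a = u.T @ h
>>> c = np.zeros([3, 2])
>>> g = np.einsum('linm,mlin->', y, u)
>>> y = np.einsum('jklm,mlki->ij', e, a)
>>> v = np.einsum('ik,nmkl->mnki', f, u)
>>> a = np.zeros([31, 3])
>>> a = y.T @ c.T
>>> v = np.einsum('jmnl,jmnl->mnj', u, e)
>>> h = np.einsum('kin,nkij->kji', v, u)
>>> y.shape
(2, 11)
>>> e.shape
(11, 31, 5, 7)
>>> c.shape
(3, 2)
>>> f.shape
(5, 5)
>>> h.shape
(31, 7, 5)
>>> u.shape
(11, 31, 5, 7)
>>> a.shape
(11, 3)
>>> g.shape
()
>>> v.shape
(31, 5, 11)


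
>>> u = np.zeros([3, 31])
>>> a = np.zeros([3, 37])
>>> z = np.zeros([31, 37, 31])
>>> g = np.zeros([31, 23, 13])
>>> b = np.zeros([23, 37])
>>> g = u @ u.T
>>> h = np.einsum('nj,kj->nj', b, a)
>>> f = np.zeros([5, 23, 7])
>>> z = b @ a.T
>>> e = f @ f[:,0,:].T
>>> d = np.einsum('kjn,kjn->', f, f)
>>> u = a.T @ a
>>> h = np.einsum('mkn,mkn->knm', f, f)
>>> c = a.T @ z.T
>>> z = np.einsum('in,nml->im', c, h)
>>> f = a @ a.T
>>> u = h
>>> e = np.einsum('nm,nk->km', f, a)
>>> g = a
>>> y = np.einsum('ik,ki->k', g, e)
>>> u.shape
(23, 7, 5)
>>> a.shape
(3, 37)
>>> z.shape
(37, 7)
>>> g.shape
(3, 37)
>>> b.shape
(23, 37)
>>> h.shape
(23, 7, 5)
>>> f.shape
(3, 3)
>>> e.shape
(37, 3)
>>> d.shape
()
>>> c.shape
(37, 23)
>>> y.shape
(37,)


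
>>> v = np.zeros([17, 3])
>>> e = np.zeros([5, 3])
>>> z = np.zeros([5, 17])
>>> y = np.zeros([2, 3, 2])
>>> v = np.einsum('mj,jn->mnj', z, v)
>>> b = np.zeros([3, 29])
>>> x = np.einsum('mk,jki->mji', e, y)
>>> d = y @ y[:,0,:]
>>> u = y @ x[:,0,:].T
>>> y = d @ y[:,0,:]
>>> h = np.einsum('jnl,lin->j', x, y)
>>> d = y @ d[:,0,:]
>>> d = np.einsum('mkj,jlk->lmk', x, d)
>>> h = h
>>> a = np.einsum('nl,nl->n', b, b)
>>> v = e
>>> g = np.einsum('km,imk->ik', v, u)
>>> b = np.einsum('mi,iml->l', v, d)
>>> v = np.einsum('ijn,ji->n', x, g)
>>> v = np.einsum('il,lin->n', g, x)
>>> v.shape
(2,)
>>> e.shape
(5, 3)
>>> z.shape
(5, 17)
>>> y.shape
(2, 3, 2)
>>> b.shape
(2,)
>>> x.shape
(5, 2, 2)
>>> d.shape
(3, 5, 2)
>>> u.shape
(2, 3, 5)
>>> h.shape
(5,)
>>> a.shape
(3,)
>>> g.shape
(2, 5)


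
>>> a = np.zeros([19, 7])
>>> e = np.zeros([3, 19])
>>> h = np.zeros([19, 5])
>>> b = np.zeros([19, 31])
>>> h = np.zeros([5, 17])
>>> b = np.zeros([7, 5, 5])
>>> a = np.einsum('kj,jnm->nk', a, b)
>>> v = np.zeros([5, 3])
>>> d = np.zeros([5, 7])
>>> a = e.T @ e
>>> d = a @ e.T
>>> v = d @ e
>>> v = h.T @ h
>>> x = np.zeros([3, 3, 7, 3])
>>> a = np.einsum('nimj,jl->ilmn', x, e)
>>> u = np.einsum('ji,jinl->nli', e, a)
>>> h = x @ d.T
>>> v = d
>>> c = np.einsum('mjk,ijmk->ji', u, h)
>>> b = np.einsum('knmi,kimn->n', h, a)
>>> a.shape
(3, 19, 7, 3)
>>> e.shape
(3, 19)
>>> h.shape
(3, 3, 7, 19)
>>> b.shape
(3,)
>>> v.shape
(19, 3)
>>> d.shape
(19, 3)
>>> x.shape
(3, 3, 7, 3)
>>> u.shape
(7, 3, 19)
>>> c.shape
(3, 3)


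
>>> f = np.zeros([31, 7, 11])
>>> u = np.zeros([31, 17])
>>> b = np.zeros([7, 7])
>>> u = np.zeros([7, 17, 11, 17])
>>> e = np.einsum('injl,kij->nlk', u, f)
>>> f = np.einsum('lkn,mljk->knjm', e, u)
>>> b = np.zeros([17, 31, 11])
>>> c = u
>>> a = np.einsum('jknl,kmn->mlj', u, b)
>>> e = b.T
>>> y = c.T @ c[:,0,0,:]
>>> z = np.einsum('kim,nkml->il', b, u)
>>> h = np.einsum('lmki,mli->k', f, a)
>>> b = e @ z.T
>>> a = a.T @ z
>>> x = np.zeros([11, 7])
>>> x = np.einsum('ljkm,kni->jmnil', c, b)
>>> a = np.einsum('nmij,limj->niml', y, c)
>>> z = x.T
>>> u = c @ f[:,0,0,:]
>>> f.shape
(17, 31, 11, 7)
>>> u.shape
(7, 17, 11, 7)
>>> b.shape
(11, 31, 31)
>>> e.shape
(11, 31, 17)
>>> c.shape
(7, 17, 11, 17)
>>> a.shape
(17, 17, 11, 7)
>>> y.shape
(17, 11, 17, 17)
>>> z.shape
(7, 31, 31, 17, 17)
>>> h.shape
(11,)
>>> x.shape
(17, 17, 31, 31, 7)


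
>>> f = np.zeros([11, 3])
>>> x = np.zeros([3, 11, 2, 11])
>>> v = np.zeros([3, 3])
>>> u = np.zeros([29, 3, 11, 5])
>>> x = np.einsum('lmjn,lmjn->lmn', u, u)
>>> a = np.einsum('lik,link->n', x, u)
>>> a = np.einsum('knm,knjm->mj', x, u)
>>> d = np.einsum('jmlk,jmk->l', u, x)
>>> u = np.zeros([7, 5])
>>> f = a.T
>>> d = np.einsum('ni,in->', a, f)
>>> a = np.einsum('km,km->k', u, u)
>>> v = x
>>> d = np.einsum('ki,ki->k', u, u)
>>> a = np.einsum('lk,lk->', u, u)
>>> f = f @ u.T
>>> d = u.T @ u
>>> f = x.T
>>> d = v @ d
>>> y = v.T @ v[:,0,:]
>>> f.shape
(5, 3, 29)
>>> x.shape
(29, 3, 5)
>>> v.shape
(29, 3, 5)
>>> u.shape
(7, 5)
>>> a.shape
()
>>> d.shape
(29, 3, 5)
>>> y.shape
(5, 3, 5)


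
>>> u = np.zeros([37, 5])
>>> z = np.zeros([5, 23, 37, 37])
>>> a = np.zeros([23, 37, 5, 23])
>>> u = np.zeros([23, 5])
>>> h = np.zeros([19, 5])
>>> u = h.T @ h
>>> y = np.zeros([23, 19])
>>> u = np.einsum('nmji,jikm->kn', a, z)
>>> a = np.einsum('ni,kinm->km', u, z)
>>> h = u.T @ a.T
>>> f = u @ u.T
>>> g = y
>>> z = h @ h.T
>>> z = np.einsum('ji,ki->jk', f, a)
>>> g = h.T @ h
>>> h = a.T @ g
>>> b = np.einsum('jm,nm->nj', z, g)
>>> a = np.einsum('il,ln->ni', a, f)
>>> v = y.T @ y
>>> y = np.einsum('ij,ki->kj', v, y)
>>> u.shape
(37, 23)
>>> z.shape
(37, 5)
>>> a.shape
(37, 5)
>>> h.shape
(37, 5)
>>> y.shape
(23, 19)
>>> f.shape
(37, 37)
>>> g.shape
(5, 5)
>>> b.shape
(5, 37)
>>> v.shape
(19, 19)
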